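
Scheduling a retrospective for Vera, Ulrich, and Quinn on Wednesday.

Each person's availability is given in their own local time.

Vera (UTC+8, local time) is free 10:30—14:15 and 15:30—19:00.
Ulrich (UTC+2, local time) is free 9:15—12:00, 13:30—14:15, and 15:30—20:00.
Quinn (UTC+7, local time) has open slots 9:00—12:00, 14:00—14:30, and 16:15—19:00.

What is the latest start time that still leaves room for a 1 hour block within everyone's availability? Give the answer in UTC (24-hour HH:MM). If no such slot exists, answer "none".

Vera → UTC: 02:30–06:15, 07:30–11:00.
Ulrich → UTC: 07:15–10:00, 11:30–12:15, 13:30–18:00.
Quinn → UTC: 02:00–05:00, 07:00–07:30, 09:15–12:00.
Vera ∩ Ulrich: 07:30–10:00.
Vera ∩ Ulrich ∩ Quinn: 09:15–10:00.
Windows ≥ 60 min: (none).

none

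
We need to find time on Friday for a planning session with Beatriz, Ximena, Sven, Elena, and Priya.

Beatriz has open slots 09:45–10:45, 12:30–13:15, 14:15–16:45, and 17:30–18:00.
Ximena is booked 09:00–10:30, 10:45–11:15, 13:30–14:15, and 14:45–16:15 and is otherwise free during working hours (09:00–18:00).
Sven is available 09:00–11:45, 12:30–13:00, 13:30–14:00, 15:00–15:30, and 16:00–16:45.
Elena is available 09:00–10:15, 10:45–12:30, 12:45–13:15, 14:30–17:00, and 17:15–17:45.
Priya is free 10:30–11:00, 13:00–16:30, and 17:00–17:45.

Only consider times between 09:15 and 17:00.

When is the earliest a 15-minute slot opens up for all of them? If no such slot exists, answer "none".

Ximena free within 09:00–18:00: 10:30–10:45, 11:15–13:30, 14:15–14:45, 16:15–18:00.
Beatriz ∩ Ximena: 10:30–10:45, 12:30–13:15, 14:15–14:45, 16:15–16:45, 17:30–18:00.
Beatriz ∩ Ximena ∩ Sven: 10:30–10:45, 12:30–13:00, 16:15–16:45.
Beatriz ∩ Ximena ∩ Sven ∩ Elena: 12:45–13:00, 16:15–16:45.
Beatriz ∩ Ximena ∩ Sven ∩ Elena ∩ Priya: 16:15–16:30.
Restricted to 09:15–17:00: 16:15–16:30.
Windows ≥ 15 min: 16:15–16:30.
Earliest such window starts at 16:15.

16:15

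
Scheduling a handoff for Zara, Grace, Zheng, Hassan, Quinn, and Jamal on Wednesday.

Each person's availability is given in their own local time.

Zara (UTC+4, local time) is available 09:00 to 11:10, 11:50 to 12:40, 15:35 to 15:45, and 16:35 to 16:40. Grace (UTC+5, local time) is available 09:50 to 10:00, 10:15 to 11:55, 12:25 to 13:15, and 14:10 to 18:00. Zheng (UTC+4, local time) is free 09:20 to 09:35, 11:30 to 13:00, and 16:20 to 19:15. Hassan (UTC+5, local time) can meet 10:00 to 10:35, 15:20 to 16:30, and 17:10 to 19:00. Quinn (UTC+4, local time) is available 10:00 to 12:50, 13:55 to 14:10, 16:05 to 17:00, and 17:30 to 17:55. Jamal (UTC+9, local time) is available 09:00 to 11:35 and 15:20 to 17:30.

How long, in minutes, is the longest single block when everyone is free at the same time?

Zara → UTC: 05:00–07:10, 07:50–08:40, 11:35–11:45, 12:35–12:40.
Grace → UTC: 04:50–05:00, 05:15–06:55, 07:25–08:15, 09:10–13:00.
Zheng → UTC: 05:20–05:35, 07:30–09:00, 12:20–15:15.
Hassan → UTC: 05:00–05:35, 10:20–11:30, 12:10–14:00.
Quinn → UTC: 06:00–08:50, 09:55–10:10, 12:05–13:00, 13:30–13:55.
Jamal → UTC: 00:00–02:35, 06:20–08:30.
Zara ∩ Grace: 05:15–06:55, 07:50–08:15, 11:35–11:45, 12:35–12:40.
Zara ∩ Grace ∩ Zheng: 05:20–05:35, 07:50–08:15, 12:35–12:40.
Zara ∩ Grace ∩ Zheng ∩ Hassan: 05:20–05:35, 12:35–12:40.
Zara ∩ Grace ∩ Zheng ∩ Hassan ∩ Quinn: 12:35–12:40.
Zara ∩ Grace ∩ Zheng ∩ Hassan ∩ Quinn ∩ Jamal: (none).
No common window.

0 minutes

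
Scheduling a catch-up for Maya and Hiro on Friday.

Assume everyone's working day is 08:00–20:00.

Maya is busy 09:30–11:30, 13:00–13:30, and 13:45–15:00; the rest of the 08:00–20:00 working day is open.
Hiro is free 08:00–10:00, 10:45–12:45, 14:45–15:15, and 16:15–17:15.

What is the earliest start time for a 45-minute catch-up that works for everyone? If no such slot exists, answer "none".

Maya free within 08:00–20:00: 08:00–09:30, 11:30–13:00, 13:30–13:45, 15:00–20:00.
Maya ∩ Hiro: 08:00–09:30, 11:30–12:45, 15:00–15:15, 16:15–17:15.
Windows ≥ 45 min: 08:00–09:30, 11:30–12:45, 16:15–17:15.
Earliest such window starts at 08:00.

08:00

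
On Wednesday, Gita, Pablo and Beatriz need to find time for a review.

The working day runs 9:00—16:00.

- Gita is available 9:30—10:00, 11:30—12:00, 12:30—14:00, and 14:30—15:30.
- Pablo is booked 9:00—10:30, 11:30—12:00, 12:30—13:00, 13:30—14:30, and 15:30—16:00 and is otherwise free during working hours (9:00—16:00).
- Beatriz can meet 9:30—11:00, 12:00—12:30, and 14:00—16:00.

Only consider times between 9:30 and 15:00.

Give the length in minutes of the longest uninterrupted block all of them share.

Pablo free within 09:00–16:00: 10:30–11:30, 12:00–12:30, 13:00–13:30, 14:30–15:30.
Gita ∩ Pablo: 13:00–13:30, 14:30–15:30.
Gita ∩ Pablo ∩ Beatriz: 14:30–15:30.
Restricted to 09:30–15:00: 14:30–15:00.
Single common window of 30 minutes.

30 minutes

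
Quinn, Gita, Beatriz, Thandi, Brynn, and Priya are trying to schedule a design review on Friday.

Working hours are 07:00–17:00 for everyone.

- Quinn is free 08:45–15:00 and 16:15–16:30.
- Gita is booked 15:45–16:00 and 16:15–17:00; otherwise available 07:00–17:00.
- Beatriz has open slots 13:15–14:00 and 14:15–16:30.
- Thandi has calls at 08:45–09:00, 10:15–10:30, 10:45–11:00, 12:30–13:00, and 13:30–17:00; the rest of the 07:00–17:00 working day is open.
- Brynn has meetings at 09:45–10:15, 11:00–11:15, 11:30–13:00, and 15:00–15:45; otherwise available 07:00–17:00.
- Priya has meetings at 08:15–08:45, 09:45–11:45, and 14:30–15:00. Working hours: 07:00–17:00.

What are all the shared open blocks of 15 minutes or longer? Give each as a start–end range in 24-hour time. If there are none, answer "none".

Gita free within 07:00–17:00: 07:00–15:45, 16:00–16:15.
Thandi free within 07:00–17:00: 07:00–08:45, 09:00–10:15, 10:30–10:45, 11:00–12:30, 13:00–13:30.
Brynn free within 07:00–17:00: 07:00–09:45, 10:15–11:00, 11:15–11:30, 13:00–15:00, 15:45–17:00.
Priya free within 07:00–17:00: 07:00–08:15, 08:45–09:45, 11:45–14:30, 15:00–17:00.
Quinn ∩ Gita: 08:45–15:00.
Quinn ∩ Gita ∩ Beatriz: 13:15–14:00, 14:15–15:00.
Quinn ∩ Gita ∩ Beatriz ∩ Thandi: 13:15–13:30.
Quinn ∩ Gita ∩ Beatriz ∩ Thandi ∩ Brynn: 13:15–13:30.
Quinn ∩ Gita ∩ Beatriz ∩ Thandi ∩ Brynn ∩ Priya: 13:15–13:30.
Windows ≥ 15 min: 13:15–13:30.

13:15–13:30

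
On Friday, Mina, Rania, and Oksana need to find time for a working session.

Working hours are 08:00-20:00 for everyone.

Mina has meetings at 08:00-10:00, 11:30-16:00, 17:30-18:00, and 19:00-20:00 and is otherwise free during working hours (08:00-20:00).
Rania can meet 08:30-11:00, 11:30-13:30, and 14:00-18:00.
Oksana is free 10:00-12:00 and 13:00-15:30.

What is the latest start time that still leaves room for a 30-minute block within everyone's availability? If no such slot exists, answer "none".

Mina free within 08:00–20:00: 10:00–11:30, 16:00–17:30, 18:00–19:00.
Mina ∩ Rania: 10:00–11:00, 16:00–17:30.
Mina ∩ Rania ∩ Oksana: 10:00–11:00.
Windows ≥ 30 min: 10:00–11:00.
Latest start in the last window 10:00–11:00 is 11:00 − 30 min = 10:30.

10:30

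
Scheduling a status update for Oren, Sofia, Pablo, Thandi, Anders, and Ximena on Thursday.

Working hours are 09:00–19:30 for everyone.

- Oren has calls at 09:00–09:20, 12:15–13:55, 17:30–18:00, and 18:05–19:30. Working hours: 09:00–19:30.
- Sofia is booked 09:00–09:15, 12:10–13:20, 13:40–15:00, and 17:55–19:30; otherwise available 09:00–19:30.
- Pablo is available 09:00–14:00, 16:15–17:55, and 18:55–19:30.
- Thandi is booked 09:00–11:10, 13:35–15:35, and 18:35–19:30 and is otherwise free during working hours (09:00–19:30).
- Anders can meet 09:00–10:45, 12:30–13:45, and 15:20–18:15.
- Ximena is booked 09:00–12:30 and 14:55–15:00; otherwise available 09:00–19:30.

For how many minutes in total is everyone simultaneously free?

Oren free within 09:00–19:30: 09:20–12:15, 13:55–17:30, 18:00–18:05.
Sofia free within 09:00–19:30: 09:15–12:10, 13:20–13:40, 15:00–17:55.
Thandi free within 09:00–19:30: 11:10–13:35, 15:35–18:35.
Ximena free within 09:00–19:30: 12:30–14:55, 15:00–19:30.
Oren ∩ Sofia: 09:20–12:10, 15:00–17:30.
Oren ∩ Sofia ∩ Pablo: 09:20–12:10, 16:15–17:30.
Oren ∩ Sofia ∩ Pablo ∩ Thandi: 11:10–12:10, 16:15–17:30.
Oren ∩ Sofia ∩ Pablo ∩ Thandi ∩ Anders: 16:15–17:30.
Oren ∩ Sofia ∩ Pablo ∩ Thandi ∩ Anders ∩ Ximena: 16:15–17:30.
Total common minutes: 75.

75 minutes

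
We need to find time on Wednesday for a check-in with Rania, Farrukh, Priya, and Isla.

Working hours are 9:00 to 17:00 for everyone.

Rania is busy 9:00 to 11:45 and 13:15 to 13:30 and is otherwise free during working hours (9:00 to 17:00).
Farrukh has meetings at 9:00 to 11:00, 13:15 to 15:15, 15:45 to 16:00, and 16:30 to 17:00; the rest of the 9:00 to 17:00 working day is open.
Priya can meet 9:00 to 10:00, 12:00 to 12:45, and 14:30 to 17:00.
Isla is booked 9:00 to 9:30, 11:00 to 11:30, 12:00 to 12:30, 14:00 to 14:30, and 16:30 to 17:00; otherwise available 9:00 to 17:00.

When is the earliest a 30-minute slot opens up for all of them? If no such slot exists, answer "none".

Rania free within 09:00–17:00: 11:45–13:15, 13:30–17:00.
Farrukh free within 09:00–17:00: 11:00–13:15, 15:15–15:45, 16:00–16:30.
Isla free within 09:00–17:00: 09:30–11:00, 11:30–12:00, 12:30–14:00, 14:30–16:30.
Rania ∩ Farrukh: 11:45–13:15, 15:15–15:45, 16:00–16:30.
Rania ∩ Farrukh ∩ Priya: 12:00–12:45, 15:15–15:45, 16:00–16:30.
Rania ∩ Farrukh ∩ Priya ∩ Isla: 12:30–12:45, 15:15–15:45, 16:00–16:30.
Windows ≥ 30 min: 15:15–15:45, 16:00–16:30.
Earliest such window starts at 15:15.

15:15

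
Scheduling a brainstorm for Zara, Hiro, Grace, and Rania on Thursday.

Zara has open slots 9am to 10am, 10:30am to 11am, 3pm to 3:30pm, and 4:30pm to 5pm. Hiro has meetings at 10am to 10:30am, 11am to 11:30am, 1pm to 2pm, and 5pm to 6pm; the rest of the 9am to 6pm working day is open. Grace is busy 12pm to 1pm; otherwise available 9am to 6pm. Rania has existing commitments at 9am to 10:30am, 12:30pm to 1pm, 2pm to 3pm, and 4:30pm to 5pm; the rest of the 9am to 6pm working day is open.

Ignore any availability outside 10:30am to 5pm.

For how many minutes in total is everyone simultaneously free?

Hiro free within 09:00–18:00: 09:00–10:00, 10:30–11:00, 11:30–13:00, 14:00–17:00.
Grace free within 09:00–18:00: 09:00–12:00, 13:00–18:00.
Rania free within 09:00–18:00: 10:30–12:30, 13:00–14:00, 15:00–16:30, 17:00–18:00.
Zara ∩ Hiro: 09:00–10:00, 10:30–11:00, 15:00–15:30, 16:30–17:00.
Zara ∩ Hiro ∩ Grace: 09:00–10:00, 10:30–11:00, 15:00–15:30, 16:30–17:00.
Zara ∩ Hiro ∩ Grace ∩ Rania: 10:30–11:00, 15:00–15:30.
Restricted to 10:30–17:00: 10:30–11:00, 15:00–15:30.
Total common minutes: 30 + 30 = 60.

60 minutes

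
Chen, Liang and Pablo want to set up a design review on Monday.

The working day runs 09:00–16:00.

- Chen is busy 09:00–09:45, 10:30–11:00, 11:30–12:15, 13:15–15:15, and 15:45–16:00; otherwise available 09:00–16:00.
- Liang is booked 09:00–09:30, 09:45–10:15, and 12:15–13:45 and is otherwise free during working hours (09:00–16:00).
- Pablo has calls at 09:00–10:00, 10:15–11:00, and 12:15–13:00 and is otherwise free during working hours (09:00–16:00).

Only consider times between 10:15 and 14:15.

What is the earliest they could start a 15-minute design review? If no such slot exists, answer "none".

11:00

Chen free within 09:00–16:00: 09:45–10:30, 11:00–11:30, 12:15–13:15, 15:15–15:45.
Liang free within 09:00–16:00: 09:30–09:45, 10:15–12:15, 13:45–16:00.
Pablo free within 09:00–16:00: 10:00–10:15, 11:00–12:15, 13:00–16:00.
Chen ∩ Liang: 10:15–10:30, 11:00–11:30, 15:15–15:45.
Chen ∩ Liang ∩ Pablo: 11:00–11:30, 15:15–15:45.
Restricted to 10:15–14:15: 11:00–11:30.
Windows ≥ 15 min: 11:00–11:30.
Earliest such window starts at 11:00.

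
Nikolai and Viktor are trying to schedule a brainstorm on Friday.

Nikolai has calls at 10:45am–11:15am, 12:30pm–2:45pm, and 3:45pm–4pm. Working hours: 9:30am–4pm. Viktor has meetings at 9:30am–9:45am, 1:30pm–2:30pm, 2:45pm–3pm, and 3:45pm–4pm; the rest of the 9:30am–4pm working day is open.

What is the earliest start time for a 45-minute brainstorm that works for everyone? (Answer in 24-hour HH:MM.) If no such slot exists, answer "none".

Nikolai free within 09:30–16:00: 09:30–10:45, 11:15–12:30, 14:45–15:45.
Viktor free within 09:30–16:00: 09:45–13:30, 14:30–14:45, 15:00–15:45.
Nikolai ∩ Viktor: 09:45–10:45, 11:15–12:30, 15:00–15:45.
Windows ≥ 45 min: 09:45–10:45, 11:15–12:30, 15:00–15:45.
Earliest such window starts at 09:45.

09:45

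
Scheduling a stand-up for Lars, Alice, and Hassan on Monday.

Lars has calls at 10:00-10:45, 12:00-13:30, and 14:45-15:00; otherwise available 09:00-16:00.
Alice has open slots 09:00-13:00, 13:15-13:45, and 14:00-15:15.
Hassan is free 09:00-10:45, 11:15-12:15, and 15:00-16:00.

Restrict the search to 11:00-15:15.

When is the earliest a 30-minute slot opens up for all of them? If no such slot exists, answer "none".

Lars free within 09:00–16:00: 09:00–10:00, 10:45–12:00, 13:30–14:45, 15:00–16:00.
Lars ∩ Alice: 09:00–10:00, 10:45–12:00, 13:30–13:45, 14:00–14:45, 15:00–15:15.
Lars ∩ Alice ∩ Hassan: 09:00–10:00, 11:15–12:00, 15:00–15:15.
Restricted to 11:00–15:15: 11:15–12:00, 15:00–15:15.
Windows ≥ 30 min: 11:15–12:00.
Earliest such window starts at 11:15.

11:15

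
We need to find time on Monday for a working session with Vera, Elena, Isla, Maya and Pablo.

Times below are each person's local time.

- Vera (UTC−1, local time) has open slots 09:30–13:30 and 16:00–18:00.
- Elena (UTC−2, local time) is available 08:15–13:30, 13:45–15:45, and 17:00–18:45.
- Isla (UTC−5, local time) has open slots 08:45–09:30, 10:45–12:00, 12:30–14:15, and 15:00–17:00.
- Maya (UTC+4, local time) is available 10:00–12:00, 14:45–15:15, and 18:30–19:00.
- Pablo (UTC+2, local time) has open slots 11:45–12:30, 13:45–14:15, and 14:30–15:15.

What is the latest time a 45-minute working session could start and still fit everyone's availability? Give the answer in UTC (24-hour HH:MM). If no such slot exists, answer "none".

Vera → UTC: 10:30–14:30, 17:00–19:00.
Elena → UTC: 10:15–15:30, 15:45–17:45, 19:00–20:45.
Isla → UTC: 13:45–14:30, 15:45–17:00, 17:30–19:15, 20:00–22:00.
Maya → UTC: 06:00–08:00, 10:45–11:15, 14:30–15:00.
Pablo → UTC: 09:45–10:30, 11:45–12:15, 12:30–13:15.
Vera ∩ Elena: 10:30–14:30, 17:00–17:45.
Vera ∩ Elena ∩ Isla: 13:45–14:30, 17:30–17:45.
Vera ∩ Elena ∩ Isla ∩ Maya: (none).
Vera ∩ Elena ∩ Isla ∩ Maya ∩ Pablo: (none).
Windows ≥ 45 min: (none).

none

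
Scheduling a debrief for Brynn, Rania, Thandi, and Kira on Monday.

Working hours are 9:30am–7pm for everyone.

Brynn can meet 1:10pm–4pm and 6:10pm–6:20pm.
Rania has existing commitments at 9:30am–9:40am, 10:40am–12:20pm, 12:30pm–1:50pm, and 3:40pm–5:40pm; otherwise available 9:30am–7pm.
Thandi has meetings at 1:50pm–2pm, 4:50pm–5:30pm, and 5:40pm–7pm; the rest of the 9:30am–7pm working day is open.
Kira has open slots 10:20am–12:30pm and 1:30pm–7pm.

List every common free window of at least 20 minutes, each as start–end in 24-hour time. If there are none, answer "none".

14:00–15:40

Rania free within 09:30–19:00: 09:40–10:40, 12:20–12:30, 13:50–15:40, 17:40–19:00.
Thandi free within 09:30–19:00: 09:30–13:50, 14:00–16:50, 17:30–17:40.
Brynn ∩ Rania: 13:50–15:40, 18:10–18:20.
Brynn ∩ Rania ∩ Thandi: 14:00–15:40.
Brynn ∩ Rania ∩ Thandi ∩ Kira: 14:00–15:40.
Windows ≥ 20 min: 14:00–15:40.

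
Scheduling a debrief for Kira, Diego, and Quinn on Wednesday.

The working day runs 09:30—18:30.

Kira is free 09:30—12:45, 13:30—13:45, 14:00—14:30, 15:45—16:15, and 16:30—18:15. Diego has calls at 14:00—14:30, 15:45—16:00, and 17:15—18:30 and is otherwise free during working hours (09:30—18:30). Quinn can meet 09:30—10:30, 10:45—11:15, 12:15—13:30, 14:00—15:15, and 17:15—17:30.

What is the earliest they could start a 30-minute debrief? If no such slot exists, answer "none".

09:30

Diego free within 09:30–18:30: 09:30–14:00, 14:30–15:45, 16:00–17:15.
Kira ∩ Diego: 09:30–12:45, 13:30–13:45, 16:00–16:15, 16:30–17:15.
Kira ∩ Diego ∩ Quinn: 09:30–10:30, 10:45–11:15, 12:15–12:45.
Windows ≥ 30 min: 09:30–10:30, 10:45–11:15, 12:15–12:45.
Earliest such window starts at 09:30.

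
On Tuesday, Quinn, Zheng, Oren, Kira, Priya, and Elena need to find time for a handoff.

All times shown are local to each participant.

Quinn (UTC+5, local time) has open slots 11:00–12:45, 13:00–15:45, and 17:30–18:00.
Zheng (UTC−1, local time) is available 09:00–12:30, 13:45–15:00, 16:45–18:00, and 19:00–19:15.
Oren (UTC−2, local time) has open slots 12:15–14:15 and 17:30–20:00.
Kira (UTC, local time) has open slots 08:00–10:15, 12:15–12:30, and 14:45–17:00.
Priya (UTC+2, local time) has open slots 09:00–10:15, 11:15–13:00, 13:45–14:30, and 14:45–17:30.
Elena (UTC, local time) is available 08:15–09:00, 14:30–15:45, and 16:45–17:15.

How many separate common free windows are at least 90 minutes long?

Quinn → UTC: 06:00–07:45, 08:00–10:45, 12:30–13:00.
Zheng → UTC: 10:00–13:30, 14:45–16:00, 17:45–19:00, 20:00–20:15.
Oren → UTC: 14:15–16:15, 19:30–22:00.
Kira → UTC: 08:00–10:15, 12:15–12:30, 14:45–17:00.
Priya → UTC: 07:00–08:15, 09:15–11:00, 11:45–12:30, 12:45–15:30.
Elena → UTC: 08:15–09:00, 14:30–15:45, 16:45–17:15.
Quinn ∩ Zheng: 10:00–10:45, 12:30–13:00.
Quinn ∩ Zheng ∩ Oren: (none).
Quinn ∩ Zheng ∩ Oren ∩ Kira: (none).
Quinn ∩ Zheng ∩ Oren ∩ Kira ∩ Priya: (none).
Quinn ∩ Zheng ∩ Oren ∩ Kira ∩ Priya ∩ Elena: (none).
Windows ≥ 90 min: (none).
That's 0 windows.

0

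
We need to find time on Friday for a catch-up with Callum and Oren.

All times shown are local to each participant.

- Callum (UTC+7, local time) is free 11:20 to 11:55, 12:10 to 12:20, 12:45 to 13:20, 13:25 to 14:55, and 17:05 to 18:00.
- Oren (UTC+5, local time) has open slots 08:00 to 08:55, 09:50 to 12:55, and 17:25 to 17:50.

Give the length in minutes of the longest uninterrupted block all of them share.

Callum → UTC: 04:20–04:55, 05:10–05:20, 05:45–06:20, 06:25–07:55, 10:05–11:00.
Oren → UTC: 03:00–03:55, 04:50–07:55, 12:25–12:50.
Callum ∩ Oren: 04:50–04:55, 05:10–05:20, 05:45–06:20, 06:25–07:55.
Common window lengths: 5, 10, 35, 90 min; longest is 90.

90 minutes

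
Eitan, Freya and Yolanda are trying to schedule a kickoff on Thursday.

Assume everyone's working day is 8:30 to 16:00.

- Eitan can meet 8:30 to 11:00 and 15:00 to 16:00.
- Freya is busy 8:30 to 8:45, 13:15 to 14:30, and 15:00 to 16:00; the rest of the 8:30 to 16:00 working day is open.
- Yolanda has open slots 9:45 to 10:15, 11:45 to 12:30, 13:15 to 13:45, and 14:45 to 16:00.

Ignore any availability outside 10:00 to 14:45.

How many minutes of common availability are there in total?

15 minutes

Freya free within 08:30–16:00: 08:45–13:15, 14:30–15:00.
Eitan ∩ Freya: 08:45–11:00.
Eitan ∩ Freya ∩ Yolanda: 09:45–10:15.
Restricted to 10:00–14:45: 10:00–10:15.
Total common minutes: 15.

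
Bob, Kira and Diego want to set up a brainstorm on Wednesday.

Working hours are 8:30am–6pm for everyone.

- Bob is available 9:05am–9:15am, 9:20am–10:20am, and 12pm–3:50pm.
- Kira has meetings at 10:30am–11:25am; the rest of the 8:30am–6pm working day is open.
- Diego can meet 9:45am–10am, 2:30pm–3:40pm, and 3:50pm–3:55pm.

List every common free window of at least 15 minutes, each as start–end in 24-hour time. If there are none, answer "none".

09:45–10:00, 14:30–15:40

Kira free within 08:30–18:00: 08:30–10:30, 11:25–18:00.
Bob ∩ Kira: 09:05–09:15, 09:20–10:20, 12:00–15:50.
Bob ∩ Kira ∩ Diego: 09:45–10:00, 14:30–15:40.
Windows ≥ 15 min: 09:45–10:00, 14:30–15:40.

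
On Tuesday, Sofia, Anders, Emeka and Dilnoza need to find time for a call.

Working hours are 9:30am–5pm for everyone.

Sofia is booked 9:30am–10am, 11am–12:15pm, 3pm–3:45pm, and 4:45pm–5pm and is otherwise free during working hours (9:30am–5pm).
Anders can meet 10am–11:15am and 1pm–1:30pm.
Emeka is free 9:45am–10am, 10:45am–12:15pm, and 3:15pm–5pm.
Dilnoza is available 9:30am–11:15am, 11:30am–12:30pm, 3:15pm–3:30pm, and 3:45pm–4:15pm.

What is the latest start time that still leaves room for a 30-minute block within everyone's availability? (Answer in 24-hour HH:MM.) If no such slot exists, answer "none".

none

Sofia free within 09:30–17:00: 10:00–11:00, 12:15–15:00, 15:45–16:45.
Sofia ∩ Anders: 10:00–11:00, 13:00–13:30.
Sofia ∩ Anders ∩ Emeka: 10:45–11:00.
Sofia ∩ Anders ∩ Emeka ∩ Dilnoza: 10:45–11:00.
Windows ≥ 30 min: (none).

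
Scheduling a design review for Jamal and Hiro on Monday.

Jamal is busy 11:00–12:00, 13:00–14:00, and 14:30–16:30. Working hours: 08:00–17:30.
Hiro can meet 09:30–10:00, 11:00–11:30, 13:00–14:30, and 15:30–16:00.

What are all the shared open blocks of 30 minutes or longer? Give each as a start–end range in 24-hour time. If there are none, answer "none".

Jamal free within 08:00–17:30: 08:00–11:00, 12:00–13:00, 14:00–14:30, 16:30–17:30.
Jamal ∩ Hiro: 09:30–10:00, 14:00–14:30.
Windows ≥ 30 min: 09:30–10:00, 14:00–14:30.

09:30–10:00, 14:00–14:30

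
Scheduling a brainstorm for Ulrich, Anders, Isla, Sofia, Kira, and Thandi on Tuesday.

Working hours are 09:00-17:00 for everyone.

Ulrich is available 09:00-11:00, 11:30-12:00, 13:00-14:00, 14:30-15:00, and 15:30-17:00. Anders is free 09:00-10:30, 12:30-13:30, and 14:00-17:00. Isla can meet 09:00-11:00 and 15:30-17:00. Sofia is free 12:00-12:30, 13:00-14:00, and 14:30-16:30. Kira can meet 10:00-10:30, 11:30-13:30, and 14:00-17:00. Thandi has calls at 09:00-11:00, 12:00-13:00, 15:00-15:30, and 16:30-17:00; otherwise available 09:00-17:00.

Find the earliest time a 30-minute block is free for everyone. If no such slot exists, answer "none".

Thandi free within 09:00–17:00: 11:00–12:00, 13:00–15:00, 15:30–16:30.
Ulrich ∩ Anders: 09:00–10:30, 13:00–13:30, 14:30–15:00, 15:30–17:00.
Ulrich ∩ Anders ∩ Isla: 09:00–10:30, 15:30–17:00.
Ulrich ∩ Anders ∩ Isla ∩ Sofia: 15:30–16:30.
Ulrich ∩ Anders ∩ Isla ∩ Sofia ∩ Kira: 15:30–16:30.
Ulrich ∩ Anders ∩ Isla ∩ Sofia ∩ Kira ∩ Thandi: 15:30–16:30.
Windows ≥ 30 min: 15:30–16:30.
Earliest such window starts at 15:30.

15:30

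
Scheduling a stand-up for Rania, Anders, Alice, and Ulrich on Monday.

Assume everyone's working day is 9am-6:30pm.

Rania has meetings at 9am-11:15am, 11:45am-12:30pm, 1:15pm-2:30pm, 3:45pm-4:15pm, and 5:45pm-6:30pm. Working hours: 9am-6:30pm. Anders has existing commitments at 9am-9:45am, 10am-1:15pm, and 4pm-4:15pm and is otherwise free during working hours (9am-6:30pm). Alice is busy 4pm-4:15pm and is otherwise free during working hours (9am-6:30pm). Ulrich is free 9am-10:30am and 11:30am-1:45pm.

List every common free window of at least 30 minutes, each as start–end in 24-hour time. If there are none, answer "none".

none

Rania free within 09:00–18:30: 11:15–11:45, 12:30–13:15, 14:30–15:45, 16:15–17:45.
Anders free within 09:00–18:30: 09:45–10:00, 13:15–16:00, 16:15–18:30.
Alice free within 09:00–18:30: 09:00–16:00, 16:15–18:30.
Rania ∩ Anders: 14:30–15:45, 16:15–17:45.
Rania ∩ Anders ∩ Alice: 14:30–15:45, 16:15–17:45.
Rania ∩ Anders ∩ Alice ∩ Ulrich: (none).
Windows ≥ 30 min: (none).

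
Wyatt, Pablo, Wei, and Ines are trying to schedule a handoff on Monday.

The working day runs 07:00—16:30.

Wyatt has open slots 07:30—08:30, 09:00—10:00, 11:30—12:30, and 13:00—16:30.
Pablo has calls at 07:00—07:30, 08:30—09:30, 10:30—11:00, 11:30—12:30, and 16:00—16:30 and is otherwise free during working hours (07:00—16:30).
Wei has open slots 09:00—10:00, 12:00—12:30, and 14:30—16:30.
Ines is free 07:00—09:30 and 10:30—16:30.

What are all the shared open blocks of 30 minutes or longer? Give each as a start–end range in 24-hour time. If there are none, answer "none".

14:30–16:00

Pablo free within 07:00–16:30: 07:30–08:30, 09:30–10:30, 11:00–11:30, 12:30–16:00.
Wyatt ∩ Pablo: 07:30–08:30, 09:30–10:00, 13:00–16:00.
Wyatt ∩ Pablo ∩ Wei: 09:30–10:00, 14:30–16:00.
Wyatt ∩ Pablo ∩ Wei ∩ Ines: 14:30–16:00.
Windows ≥ 30 min: 14:30–16:00.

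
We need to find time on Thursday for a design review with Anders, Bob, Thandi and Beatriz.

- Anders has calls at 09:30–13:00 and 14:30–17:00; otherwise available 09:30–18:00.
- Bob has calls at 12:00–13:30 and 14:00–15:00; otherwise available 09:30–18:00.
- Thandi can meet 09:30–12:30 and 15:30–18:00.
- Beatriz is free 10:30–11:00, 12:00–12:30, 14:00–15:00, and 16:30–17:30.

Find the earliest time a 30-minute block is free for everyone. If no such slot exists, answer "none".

17:00

Anders free within 09:30–18:00: 13:00–14:30, 17:00–18:00.
Bob free within 09:30–18:00: 09:30–12:00, 13:30–14:00, 15:00–18:00.
Anders ∩ Bob: 13:30–14:00, 17:00–18:00.
Anders ∩ Bob ∩ Thandi: 17:00–18:00.
Anders ∩ Bob ∩ Thandi ∩ Beatriz: 17:00–17:30.
Windows ≥ 30 min: 17:00–17:30.
Earliest such window starts at 17:00.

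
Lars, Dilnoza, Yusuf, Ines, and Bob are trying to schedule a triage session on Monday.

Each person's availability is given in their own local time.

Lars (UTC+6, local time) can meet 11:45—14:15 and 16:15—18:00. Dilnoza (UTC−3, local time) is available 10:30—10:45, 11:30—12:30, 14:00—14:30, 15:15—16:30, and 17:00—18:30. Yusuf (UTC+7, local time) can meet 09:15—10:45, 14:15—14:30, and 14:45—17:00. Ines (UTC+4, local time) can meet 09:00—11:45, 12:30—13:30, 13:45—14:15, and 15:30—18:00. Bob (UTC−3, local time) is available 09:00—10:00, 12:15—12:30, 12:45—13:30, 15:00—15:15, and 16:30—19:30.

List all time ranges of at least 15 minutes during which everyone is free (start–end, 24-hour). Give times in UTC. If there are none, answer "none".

none

Lars → UTC: 05:45–08:15, 10:15–12:00.
Dilnoza → UTC: 13:30–13:45, 14:30–15:30, 17:00–17:30, 18:15–19:30, 20:00–21:30.
Yusuf → UTC: 02:15–03:45, 07:15–07:30, 07:45–10:00.
Ines → UTC: 05:00–07:45, 08:30–09:30, 09:45–10:15, 11:30–14:00.
Bob → UTC: 12:00–13:00, 15:15–15:30, 15:45–16:30, 18:00–18:15, 19:30–22:30.
Lars ∩ Dilnoza: (none).
Lars ∩ Dilnoza ∩ Yusuf: (none).
Lars ∩ Dilnoza ∩ Yusuf ∩ Ines: (none).
Lars ∩ Dilnoza ∩ Yusuf ∩ Ines ∩ Bob: (none).
Windows ≥ 15 min: (none).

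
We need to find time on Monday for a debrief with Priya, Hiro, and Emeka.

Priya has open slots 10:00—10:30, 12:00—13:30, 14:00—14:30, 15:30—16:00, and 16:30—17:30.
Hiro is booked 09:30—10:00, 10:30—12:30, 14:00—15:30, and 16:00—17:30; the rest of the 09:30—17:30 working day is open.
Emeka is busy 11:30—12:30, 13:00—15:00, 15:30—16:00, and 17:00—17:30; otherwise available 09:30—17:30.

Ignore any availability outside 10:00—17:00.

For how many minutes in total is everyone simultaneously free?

Hiro free within 09:30–17:30: 10:00–10:30, 12:30–14:00, 15:30–16:00.
Emeka free within 09:30–17:30: 09:30–11:30, 12:30–13:00, 15:00–15:30, 16:00–17:00.
Priya ∩ Hiro: 10:00–10:30, 12:30–13:30, 15:30–16:00.
Priya ∩ Hiro ∩ Emeka: 10:00–10:30, 12:30–13:00.
Restricted to 10:00–17:00: 10:00–10:30, 12:30–13:00.
Total common minutes: 30 + 30 = 60.

60 minutes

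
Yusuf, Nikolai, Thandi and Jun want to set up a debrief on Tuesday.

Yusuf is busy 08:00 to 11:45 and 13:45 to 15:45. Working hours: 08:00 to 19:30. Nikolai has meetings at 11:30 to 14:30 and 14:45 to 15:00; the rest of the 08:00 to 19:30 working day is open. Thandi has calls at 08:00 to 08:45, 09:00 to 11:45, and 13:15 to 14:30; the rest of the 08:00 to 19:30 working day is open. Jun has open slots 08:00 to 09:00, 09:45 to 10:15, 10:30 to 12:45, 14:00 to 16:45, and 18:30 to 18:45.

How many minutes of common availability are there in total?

75 minutes

Yusuf free within 08:00–19:30: 11:45–13:45, 15:45–19:30.
Nikolai free within 08:00–19:30: 08:00–11:30, 14:30–14:45, 15:00–19:30.
Thandi free within 08:00–19:30: 08:45–09:00, 11:45–13:15, 14:30–19:30.
Yusuf ∩ Nikolai: 15:45–19:30.
Yusuf ∩ Nikolai ∩ Thandi: 15:45–19:30.
Yusuf ∩ Nikolai ∩ Thandi ∩ Jun: 15:45–16:45, 18:30–18:45.
Total common minutes: 60 + 15 = 75.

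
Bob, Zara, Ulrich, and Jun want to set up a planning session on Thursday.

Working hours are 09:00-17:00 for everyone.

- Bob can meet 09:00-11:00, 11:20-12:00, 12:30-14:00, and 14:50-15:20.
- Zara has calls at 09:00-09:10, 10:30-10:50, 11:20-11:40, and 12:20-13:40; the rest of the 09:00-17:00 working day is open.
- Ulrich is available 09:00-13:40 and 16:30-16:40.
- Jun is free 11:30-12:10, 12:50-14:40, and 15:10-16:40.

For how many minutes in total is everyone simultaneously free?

Zara free within 09:00–17:00: 09:10–10:30, 10:50–11:20, 11:40–12:20, 13:40–17:00.
Bob ∩ Zara: 09:10–10:30, 10:50–11:00, 11:40–12:00, 13:40–14:00, 14:50–15:20.
Bob ∩ Zara ∩ Ulrich: 09:10–10:30, 10:50–11:00, 11:40–12:00.
Bob ∩ Zara ∩ Ulrich ∩ Jun: 11:40–12:00.
Total common minutes: 20.

20 minutes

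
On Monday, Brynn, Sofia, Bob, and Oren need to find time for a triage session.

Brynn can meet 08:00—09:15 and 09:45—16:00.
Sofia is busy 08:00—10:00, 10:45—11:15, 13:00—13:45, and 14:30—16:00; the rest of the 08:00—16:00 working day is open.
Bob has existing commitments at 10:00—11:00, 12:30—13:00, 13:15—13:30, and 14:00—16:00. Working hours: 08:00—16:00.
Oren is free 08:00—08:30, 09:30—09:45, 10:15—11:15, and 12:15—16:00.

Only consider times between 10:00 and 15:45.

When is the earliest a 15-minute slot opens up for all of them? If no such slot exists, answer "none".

Sofia free within 08:00–16:00: 10:00–10:45, 11:15–13:00, 13:45–14:30.
Bob free within 08:00–16:00: 08:00–10:00, 11:00–12:30, 13:00–13:15, 13:30–14:00.
Brynn ∩ Sofia: 10:00–10:45, 11:15–13:00, 13:45–14:30.
Brynn ∩ Sofia ∩ Bob: 11:15–12:30, 13:45–14:00.
Brynn ∩ Sofia ∩ Bob ∩ Oren: 12:15–12:30, 13:45–14:00.
Restricted to 10:00–15:45: 12:15–12:30, 13:45–14:00.
Windows ≥ 15 min: 12:15–12:30, 13:45–14:00.
Earliest such window starts at 12:15.

12:15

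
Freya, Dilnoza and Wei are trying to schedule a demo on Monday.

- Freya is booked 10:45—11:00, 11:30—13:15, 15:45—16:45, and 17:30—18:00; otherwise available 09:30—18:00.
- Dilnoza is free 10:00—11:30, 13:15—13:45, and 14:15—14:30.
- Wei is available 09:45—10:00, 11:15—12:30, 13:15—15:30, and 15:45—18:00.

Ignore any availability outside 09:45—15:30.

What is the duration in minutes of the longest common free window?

Freya free within 09:30–18:00: 09:30–10:45, 11:00–11:30, 13:15–15:45, 16:45–17:30.
Freya ∩ Dilnoza: 10:00–10:45, 11:00–11:30, 13:15–13:45, 14:15–14:30.
Freya ∩ Dilnoza ∩ Wei: 11:15–11:30, 13:15–13:45, 14:15–14:30.
Restricted to 09:45–15:30: 11:15–11:30, 13:15–13:45, 14:15–14:30.
Common window lengths: 15, 30, 15 min; longest is 30.

30 minutes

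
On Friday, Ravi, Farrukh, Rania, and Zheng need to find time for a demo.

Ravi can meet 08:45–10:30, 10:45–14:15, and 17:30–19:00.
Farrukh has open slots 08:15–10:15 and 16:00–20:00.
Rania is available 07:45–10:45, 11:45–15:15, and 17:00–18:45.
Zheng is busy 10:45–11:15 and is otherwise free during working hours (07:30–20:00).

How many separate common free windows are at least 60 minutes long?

Zheng free within 07:30–20:00: 07:30–10:45, 11:15–20:00.
Ravi ∩ Farrukh: 08:45–10:15, 17:30–19:00.
Ravi ∩ Farrukh ∩ Rania: 08:45–10:15, 17:30–18:45.
Ravi ∩ Farrukh ∩ Rania ∩ Zheng: 08:45–10:15, 17:30–18:45.
Windows ≥ 60 min: 08:45–10:15, 17:30–18:45.
That's 2 windows.

2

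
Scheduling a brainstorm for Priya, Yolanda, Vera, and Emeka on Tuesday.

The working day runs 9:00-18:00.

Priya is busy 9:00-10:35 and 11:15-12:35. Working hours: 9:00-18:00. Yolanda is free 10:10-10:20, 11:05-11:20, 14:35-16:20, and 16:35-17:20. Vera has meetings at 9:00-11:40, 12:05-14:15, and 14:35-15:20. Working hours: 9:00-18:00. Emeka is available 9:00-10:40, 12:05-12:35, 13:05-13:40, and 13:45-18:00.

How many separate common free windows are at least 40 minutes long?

Priya free within 09:00–18:00: 10:35–11:15, 12:35–18:00.
Vera free within 09:00–18:00: 11:40–12:05, 14:15–14:35, 15:20–18:00.
Priya ∩ Yolanda: 11:05–11:15, 14:35–16:20, 16:35–17:20.
Priya ∩ Yolanda ∩ Vera: 15:20–16:20, 16:35–17:20.
Priya ∩ Yolanda ∩ Vera ∩ Emeka: 15:20–16:20, 16:35–17:20.
Windows ≥ 40 min: 15:20–16:20, 16:35–17:20.
That's 2 windows.

2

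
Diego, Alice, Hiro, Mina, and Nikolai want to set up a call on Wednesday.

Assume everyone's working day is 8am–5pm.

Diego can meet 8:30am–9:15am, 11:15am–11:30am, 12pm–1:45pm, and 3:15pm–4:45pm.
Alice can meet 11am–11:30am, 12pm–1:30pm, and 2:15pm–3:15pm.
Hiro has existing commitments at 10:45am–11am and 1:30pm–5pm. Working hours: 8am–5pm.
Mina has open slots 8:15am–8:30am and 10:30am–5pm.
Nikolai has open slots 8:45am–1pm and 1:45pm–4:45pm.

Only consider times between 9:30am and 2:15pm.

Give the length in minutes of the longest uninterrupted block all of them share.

60 minutes

Hiro free within 08:00–17:00: 08:00–10:45, 11:00–13:30.
Diego ∩ Alice: 11:15–11:30, 12:00–13:30.
Diego ∩ Alice ∩ Hiro: 11:15–11:30, 12:00–13:30.
Diego ∩ Alice ∩ Hiro ∩ Mina: 11:15–11:30, 12:00–13:30.
Diego ∩ Alice ∩ Hiro ∩ Mina ∩ Nikolai: 11:15–11:30, 12:00–13:00.
Restricted to 09:30–14:15: 11:15–11:30, 12:00–13:00.
Common window lengths: 15, 60 min; longest is 60.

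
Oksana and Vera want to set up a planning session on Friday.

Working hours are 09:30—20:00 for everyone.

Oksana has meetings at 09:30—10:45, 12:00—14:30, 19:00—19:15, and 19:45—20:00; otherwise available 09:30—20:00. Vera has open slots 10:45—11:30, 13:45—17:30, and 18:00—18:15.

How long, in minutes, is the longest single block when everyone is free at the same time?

180 minutes

Oksana free within 09:30–20:00: 10:45–12:00, 14:30–19:00, 19:15–19:45.
Oksana ∩ Vera: 10:45–11:30, 14:30–17:30, 18:00–18:15.
Common window lengths: 45, 180, 15 min; longest is 180.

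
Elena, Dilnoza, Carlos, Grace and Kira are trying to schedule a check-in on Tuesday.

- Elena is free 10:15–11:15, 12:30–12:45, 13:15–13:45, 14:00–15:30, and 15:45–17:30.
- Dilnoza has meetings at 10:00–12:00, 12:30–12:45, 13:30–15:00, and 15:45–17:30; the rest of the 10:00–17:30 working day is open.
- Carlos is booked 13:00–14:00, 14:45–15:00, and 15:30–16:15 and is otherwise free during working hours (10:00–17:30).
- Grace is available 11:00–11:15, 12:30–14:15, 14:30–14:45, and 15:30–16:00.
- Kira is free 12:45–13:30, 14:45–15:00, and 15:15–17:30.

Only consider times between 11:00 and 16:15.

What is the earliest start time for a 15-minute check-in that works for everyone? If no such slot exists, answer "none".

none

Dilnoza free within 10:00–17:30: 12:00–12:30, 12:45–13:30, 15:00–15:45.
Carlos free within 10:00–17:30: 10:00–13:00, 14:00–14:45, 15:00–15:30, 16:15–17:30.
Elena ∩ Dilnoza: 13:15–13:30, 15:00–15:30.
Elena ∩ Dilnoza ∩ Carlos: 15:00–15:30.
Elena ∩ Dilnoza ∩ Carlos ∩ Grace: (none).
Elena ∩ Dilnoza ∩ Carlos ∩ Grace ∩ Kira: (none).
Restricted to 11:00–16:15: (none).
Windows ≥ 15 min: (none).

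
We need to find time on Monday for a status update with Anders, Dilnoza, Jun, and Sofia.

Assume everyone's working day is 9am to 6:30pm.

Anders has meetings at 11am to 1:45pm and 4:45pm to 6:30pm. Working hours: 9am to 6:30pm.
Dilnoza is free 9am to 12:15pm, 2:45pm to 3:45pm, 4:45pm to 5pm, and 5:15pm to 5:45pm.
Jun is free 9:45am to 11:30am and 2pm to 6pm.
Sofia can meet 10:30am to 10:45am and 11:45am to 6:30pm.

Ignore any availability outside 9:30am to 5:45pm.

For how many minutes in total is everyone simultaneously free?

Anders free within 09:00–18:30: 09:00–11:00, 13:45–16:45.
Anders ∩ Dilnoza: 09:00–11:00, 14:45–15:45.
Anders ∩ Dilnoza ∩ Jun: 09:45–11:00, 14:45–15:45.
Anders ∩ Dilnoza ∩ Jun ∩ Sofia: 10:30–10:45, 14:45–15:45.
Restricted to 09:30–17:45: 10:30–10:45, 14:45–15:45.
Total common minutes: 15 + 60 = 75.

75 minutes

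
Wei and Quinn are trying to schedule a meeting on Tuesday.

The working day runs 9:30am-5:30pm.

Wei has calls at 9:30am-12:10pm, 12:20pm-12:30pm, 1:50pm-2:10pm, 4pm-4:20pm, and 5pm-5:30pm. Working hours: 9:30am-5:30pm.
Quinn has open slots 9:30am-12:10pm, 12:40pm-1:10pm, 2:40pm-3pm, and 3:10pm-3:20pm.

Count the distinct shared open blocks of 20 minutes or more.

2

Wei free within 09:30–17:30: 12:10–12:20, 12:30–13:50, 14:10–16:00, 16:20–17:00.
Wei ∩ Quinn: 12:40–13:10, 14:40–15:00, 15:10–15:20.
Windows ≥ 20 min: 12:40–13:10, 14:40–15:00.
That's 2 windows.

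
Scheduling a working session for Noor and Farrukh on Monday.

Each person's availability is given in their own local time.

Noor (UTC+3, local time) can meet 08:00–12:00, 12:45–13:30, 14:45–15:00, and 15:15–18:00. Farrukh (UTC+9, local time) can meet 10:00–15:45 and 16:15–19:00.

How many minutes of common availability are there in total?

225 minutes

Noor → UTC: 05:00–09:00, 09:45–10:30, 11:45–12:00, 12:15–15:00.
Farrukh → UTC: 01:00–06:45, 07:15–10:00.
Noor ∩ Farrukh: 05:00–06:45, 07:15–09:00, 09:45–10:00.
Total common minutes: 105 + 105 + 15 = 225.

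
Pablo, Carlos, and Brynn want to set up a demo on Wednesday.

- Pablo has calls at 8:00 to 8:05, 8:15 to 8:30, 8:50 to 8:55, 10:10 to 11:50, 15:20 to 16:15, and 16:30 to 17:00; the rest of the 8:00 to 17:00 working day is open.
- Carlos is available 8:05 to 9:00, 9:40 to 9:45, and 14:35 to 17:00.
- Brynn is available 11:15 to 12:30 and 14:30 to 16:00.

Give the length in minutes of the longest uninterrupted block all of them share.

Pablo free within 08:00–17:00: 08:05–08:15, 08:30–08:50, 08:55–10:10, 11:50–15:20, 16:15–16:30.
Pablo ∩ Carlos: 08:05–08:15, 08:30–08:50, 08:55–09:00, 09:40–09:45, 14:35–15:20, 16:15–16:30.
Pablo ∩ Carlos ∩ Brynn: 14:35–15:20.
Single common window of 45 minutes.

45 minutes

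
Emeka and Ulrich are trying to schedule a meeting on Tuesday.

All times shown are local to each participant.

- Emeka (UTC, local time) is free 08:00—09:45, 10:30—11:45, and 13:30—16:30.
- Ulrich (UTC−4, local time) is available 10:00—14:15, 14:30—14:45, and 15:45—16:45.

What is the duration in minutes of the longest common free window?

150 minutes

Emeka → UTC: 08:00–09:45, 10:30–11:45, 13:30–16:30.
Ulrich → UTC: 14:00–18:15, 18:30–18:45, 19:45–20:45.
Emeka ∩ Ulrich: 14:00–16:30.
Single common window of 150 minutes.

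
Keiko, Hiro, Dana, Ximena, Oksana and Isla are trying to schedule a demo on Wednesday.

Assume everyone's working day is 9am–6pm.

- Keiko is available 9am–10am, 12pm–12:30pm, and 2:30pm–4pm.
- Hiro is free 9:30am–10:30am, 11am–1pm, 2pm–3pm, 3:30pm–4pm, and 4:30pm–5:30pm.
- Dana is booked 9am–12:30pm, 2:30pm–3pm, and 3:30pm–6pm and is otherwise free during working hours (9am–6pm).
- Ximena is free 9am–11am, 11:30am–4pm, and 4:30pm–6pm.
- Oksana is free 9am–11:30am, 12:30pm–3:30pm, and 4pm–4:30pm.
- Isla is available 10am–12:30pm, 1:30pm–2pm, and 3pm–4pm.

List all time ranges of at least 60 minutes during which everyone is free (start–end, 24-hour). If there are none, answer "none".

none

Dana free within 09:00–18:00: 12:30–14:30, 15:00–15:30.
Keiko ∩ Hiro: 09:30–10:00, 12:00–12:30, 14:30–15:00, 15:30–16:00.
Keiko ∩ Hiro ∩ Dana: (none).
Keiko ∩ Hiro ∩ Dana ∩ Ximena: (none).
Keiko ∩ Hiro ∩ Dana ∩ Ximena ∩ Oksana: (none).
Keiko ∩ Hiro ∩ Dana ∩ Ximena ∩ Oksana ∩ Isla: (none).
Windows ≥ 60 min: (none).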